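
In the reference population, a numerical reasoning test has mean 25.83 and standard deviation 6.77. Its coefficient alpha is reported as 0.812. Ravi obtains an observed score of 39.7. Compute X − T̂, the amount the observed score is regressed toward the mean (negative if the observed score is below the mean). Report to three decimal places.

Kelley's formula gives T̂ = 0.812·39.7 + 0.188·25.83 = 32.2364 + 4.85604 = 37.09244.
X − T̂ = 39.7 − 37.0924 = 2.6076 → 2.608

2.608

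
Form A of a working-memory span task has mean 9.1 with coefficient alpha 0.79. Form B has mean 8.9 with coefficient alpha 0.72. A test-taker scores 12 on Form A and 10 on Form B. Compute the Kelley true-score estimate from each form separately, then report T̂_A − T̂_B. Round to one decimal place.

1.7

T̂_A = 0.79(12) + 0.21(9.1) = 11.391
T̂_B = 0.72(10) + 0.28(8.9) = 9.692
T̂_A − T̂_B = 1.699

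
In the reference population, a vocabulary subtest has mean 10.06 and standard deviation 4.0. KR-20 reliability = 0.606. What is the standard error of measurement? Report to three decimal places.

SEM = SD · √(1 − ρ) = 4.0 × √0.394 = 4.0 × 0.6277 = 2.5108

2.511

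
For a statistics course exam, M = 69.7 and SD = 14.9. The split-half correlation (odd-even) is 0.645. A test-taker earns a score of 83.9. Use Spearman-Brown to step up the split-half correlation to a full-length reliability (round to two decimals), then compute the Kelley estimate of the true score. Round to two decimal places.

80.78

Spearman-Brown: ρ = 2r/(1 + r) = 2(0.645)/(1 + 0.645) = 1.2900/1.645 = 0.7842 → 0.78
T̂ = ρX + (1 − ρ)μ
  = 0.78 × 83.9 + 0.22 × 69.7
  = 65.442 + 15.334
  = 80.776
  ≈ 80.78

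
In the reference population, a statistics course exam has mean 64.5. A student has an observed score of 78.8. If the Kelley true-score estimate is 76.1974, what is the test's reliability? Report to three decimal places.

0.818

T̂ = ρX + (1 − ρ)μ  ⇒  T̂ − μ = ρ(X − μ)
ρ = (T̂ − μ)/(X − μ) = (76.1974 − 64.5) / (78.8 − 64.5) = 11.6974 / 14.3 = 0.81800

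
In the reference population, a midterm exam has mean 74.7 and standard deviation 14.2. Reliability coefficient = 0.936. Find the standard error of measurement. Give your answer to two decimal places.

3.59

SEM = SD · √(1 − ρ) = 14.2 × √0.064 = 14.2 × 0.2530 = 3.592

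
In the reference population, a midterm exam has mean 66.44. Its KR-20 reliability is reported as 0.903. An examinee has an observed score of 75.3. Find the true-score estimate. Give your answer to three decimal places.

Regress the observed score toward the mean by the unreliability: T̂ = 0.903·75.3 + 0.097·66.44 = 67.9959 + 6.44468 = 74.4406.

74.441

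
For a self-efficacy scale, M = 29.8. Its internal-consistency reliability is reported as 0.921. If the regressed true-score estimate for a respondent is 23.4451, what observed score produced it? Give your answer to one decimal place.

T̂ = ρX + (1 − ρ)μ  ⇒  X = (T̂ − (1 − ρ)μ) / ρ
X = (23.4451 − 0.079 × 29.8) / 0.921 = (23.4451 − 2.3542) / 0.921 = 21.0909 / 0.921 = 22.900

22.9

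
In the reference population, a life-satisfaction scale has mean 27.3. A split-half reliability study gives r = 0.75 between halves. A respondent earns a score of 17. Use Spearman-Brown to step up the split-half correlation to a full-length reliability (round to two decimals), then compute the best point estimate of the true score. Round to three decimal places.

Spearman-Brown: ρ = 2r/(1 + r) = 2(0.75)/(1 + 0.75) = 1.500/1.75 = 0.8571 → 0.86
T̂ = ρX + (1 − ρ)μ
  = 0.86 × 17 + 0.14 × 27.3
  = 14.62 + 3.822
  = 18.4420
  ≈ 18.442

18.442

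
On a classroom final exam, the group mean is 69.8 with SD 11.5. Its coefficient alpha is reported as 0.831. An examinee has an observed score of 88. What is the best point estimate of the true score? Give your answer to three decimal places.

T̂ = 0.831(88) + 0.169(69.8) = 73.128 + 11.7962 = 84.9242 → 84.924

84.924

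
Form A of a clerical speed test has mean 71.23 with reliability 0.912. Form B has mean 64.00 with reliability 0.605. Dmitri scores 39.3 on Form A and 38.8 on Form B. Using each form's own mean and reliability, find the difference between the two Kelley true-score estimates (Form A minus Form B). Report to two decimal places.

T̂_A = 0.912(39.3) + 0.088(71.23) = 42.1098
T̂_B = 0.605(38.8) + 0.395(64.00) = 48.7540
T̂_A − T̂_B = -6.6442

-6.64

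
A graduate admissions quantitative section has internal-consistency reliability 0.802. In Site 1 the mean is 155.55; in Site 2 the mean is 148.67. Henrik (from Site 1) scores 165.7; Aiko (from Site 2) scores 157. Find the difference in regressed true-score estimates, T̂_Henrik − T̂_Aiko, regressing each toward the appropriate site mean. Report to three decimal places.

T̂_Henrik = 0.802(165.7) + 0.198(155.55) = 163.69030
T̂_Aiko = 0.802(157) + 0.198(148.67) = 155.35066
Difference = 163.69030 − 155.35066 = 8.33964

8.340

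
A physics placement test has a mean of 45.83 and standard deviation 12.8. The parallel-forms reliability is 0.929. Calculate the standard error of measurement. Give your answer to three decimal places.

3.411

SEM = SD · √(1 − ρ) = 12.8 × √0.071 = 12.8 × 0.2665 = 3.4107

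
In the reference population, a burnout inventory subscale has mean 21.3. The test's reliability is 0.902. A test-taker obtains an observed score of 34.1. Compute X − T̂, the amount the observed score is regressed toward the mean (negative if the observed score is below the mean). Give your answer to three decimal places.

Weight the observed score by reliability and the mean by (1 − reliability): T̂ = 0.902·34.1 + 0.098·21.3 = 30.7582 + 2.0874 = 32.84560.
X − T̂ = 34.1 − 32.8456 = 1.2544 → 1.254

1.254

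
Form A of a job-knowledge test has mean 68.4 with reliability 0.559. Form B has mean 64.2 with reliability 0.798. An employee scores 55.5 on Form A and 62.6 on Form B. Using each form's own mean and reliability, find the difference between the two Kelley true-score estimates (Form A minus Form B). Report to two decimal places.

T̂_A = 0.559(55.5) + 0.441(68.4) = 61.1889
T̂_B = 0.798(62.6) + 0.202(64.2) = 62.9232
T̂_A − T̂_B = -1.7343

-1.73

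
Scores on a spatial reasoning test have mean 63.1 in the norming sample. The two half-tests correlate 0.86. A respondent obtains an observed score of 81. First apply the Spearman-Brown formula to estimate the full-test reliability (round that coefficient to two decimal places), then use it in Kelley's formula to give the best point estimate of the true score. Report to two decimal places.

79.57

Spearman-Brown: ρ = 2r/(1 + r) = 2(0.86)/(1 + 0.86) = 1.720/1.86 = 0.9247 → 0.92
T̂ = 0.92(81) + 0.08(63.1) = 74.52 + 5.048 = 79.568 → 79.57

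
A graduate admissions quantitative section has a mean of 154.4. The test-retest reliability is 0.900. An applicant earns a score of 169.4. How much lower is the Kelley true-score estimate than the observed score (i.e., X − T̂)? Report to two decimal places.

1.50

Weight the observed score by reliability and the mean by (1 − reliability): T̂ = 0.900·169.4 + 0.100·154.4 = 152.4600 + 15.4400 = 167.9000.
X − T̂ = 169.4 − 167.900 = 1.500 → 1.50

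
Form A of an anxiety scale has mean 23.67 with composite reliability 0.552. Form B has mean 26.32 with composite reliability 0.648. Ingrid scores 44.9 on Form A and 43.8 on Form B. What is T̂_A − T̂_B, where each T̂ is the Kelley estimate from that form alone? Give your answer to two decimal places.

-2.26

T̂_A = 0.552(44.9) + 0.448(23.67) = 35.3890
T̂_B = 0.648(43.8) + 0.352(26.32) = 37.6470
T̂_A − T̂_B = -2.2581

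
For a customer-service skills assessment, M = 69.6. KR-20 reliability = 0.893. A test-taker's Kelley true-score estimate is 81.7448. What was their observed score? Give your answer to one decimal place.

T̂ = ρX + (1 − ρ)μ  ⇒  X = (T̂ − (1 − ρ)μ) / ρ
X = (81.7448 − 0.107 × 69.6) / 0.893 = (81.7448 − 7.4472) / 0.893 = 74.2976 / 0.893 = 83.200

83.2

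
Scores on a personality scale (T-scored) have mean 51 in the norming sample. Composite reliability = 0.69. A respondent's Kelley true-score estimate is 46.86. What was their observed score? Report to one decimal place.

T̂ = ρX + (1 − ρ)μ  ⇒  X = (T̂ − (1 − ρ)μ) / ρ
X = (46.86 − 0.31 × 51) / 0.69 = (46.86 − 15.81) / 0.69 = 31.05 / 0.69 = 45.000

45.0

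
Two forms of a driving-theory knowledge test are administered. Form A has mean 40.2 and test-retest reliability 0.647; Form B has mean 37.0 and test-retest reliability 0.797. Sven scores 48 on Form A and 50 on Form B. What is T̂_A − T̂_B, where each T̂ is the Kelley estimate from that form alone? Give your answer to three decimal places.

-2.114

T̂_A = 0.647(48) + 0.353(40.2) = 45.24660
T̂_B = 0.797(50) + 0.203(37.0) = 47.36100
T̂_A − T̂_B = -2.11440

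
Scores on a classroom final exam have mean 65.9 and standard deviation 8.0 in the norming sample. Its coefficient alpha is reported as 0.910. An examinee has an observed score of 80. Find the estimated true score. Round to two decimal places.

78.73

T̂ = ρX + (1 − ρ)μ
  = 0.910 × 80 + 0.090 × 65.9
  = 72.800 + 5.9310
  = 78.731
  ≈ 78.73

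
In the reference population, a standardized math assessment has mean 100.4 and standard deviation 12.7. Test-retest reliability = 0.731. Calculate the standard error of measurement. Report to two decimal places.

6.59

SEM = SD · √(1 − ρ) = 12.7 × √0.269 = 12.7 × 0.5187 = 6.587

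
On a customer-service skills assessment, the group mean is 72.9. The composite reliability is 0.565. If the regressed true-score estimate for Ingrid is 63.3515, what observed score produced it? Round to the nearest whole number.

56

T̂ = ρX + (1 − ρ)μ  ⇒  X = (T̂ − (1 − ρ)μ) / ρ
X = (63.3515 − 0.435 × 72.9) / 0.565 = (63.3515 − 31.7115) / 0.565 = 31.6400 / 0.565 = 56.00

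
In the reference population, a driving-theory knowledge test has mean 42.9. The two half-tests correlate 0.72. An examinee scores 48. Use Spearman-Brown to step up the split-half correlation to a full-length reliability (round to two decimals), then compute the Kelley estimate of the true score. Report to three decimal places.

47.184

Spearman-Brown: ρ = 2r/(1 + r) = 2(0.72)/(1 + 0.72) = 1.440/1.72 = 0.8372 → 0.84
T̂ = ρX + (1 − ρ)μ
  = 0.84 × 48 + 0.16 × 42.9
  = 40.32 + 6.864
  = 47.1840
  ≈ 47.184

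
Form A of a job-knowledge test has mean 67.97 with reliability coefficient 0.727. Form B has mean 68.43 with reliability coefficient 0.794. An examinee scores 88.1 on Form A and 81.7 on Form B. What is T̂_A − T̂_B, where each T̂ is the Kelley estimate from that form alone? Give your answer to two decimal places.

3.64

T̂_A = 0.727(88.1) + 0.273(67.97) = 82.6045
T̂_B = 0.794(81.7) + 0.206(68.43) = 78.9664
T̂_A − T̂_B = 3.6381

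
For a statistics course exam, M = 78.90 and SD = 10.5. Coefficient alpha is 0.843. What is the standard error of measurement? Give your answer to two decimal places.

SEM = SD · √(1 − ρ) = 10.5 × √0.157 = 10.5 × 0.3962 = 4.160

4.16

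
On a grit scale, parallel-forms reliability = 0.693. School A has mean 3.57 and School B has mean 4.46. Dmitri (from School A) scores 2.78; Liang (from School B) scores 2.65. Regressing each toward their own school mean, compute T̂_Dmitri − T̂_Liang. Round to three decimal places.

-0.183

T̂_Dmitri = 0.693(2.78) + 0.307(3.57) = 3.02253
T̂_Liang = 0.693(2.65) + 0.307(4.46) = 3.20567
Difference = 3.02253 − 3.20567 = -0.18314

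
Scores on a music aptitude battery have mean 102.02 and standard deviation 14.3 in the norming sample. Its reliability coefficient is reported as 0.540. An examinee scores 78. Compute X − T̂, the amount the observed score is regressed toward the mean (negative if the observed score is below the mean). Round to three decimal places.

-11.049

T̂ = ρX + (1 − ρ)μ
  = 0.540 × 78 + 0.460 × 102.02
  = 42.120 + 46.92920
  = 89.04920
  ≈ 89.0492
X − T̂ = 78 − 89.0492 = -11.0492 → -11.049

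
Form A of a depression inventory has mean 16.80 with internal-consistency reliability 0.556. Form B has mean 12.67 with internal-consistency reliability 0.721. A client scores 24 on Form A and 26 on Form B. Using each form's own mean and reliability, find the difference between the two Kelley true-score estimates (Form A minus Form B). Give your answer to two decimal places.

-1.48

T̂_A = 0.556(24) + 0.444(16.80) = 20.8032
T̂_B = 0.721(26) + 0.279(12.67) = 22.2809
T̂_A − T̂_B = -1.4777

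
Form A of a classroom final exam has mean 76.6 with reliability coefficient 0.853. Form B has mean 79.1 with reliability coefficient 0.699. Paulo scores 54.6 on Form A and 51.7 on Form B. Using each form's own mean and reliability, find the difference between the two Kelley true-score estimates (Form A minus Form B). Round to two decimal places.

-2.11

T̂_A = 0.853(54.6) + 0.147(76.6) = 57.8340
T̂_B = 0.699(51.7) + 0.301(79.1) = 59.9474
T̂_A − T̂_B = -2.1134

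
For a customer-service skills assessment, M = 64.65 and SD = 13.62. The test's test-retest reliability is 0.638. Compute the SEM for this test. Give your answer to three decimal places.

SEM = SD · √(1 − ρ) = 13.62 × √0.362 = 13.62 × 0.6017 = 8.1947

8.195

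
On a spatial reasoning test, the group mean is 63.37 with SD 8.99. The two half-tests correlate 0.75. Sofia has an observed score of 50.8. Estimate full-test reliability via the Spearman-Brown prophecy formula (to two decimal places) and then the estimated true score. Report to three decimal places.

52.560

Spearman-Brown: ρ = 2r/(1 + r) = 2(0.75)/(1 + 0.75) = 1.500/1.75 = 0.8571 → 0.86
T̂ = 0.86(50.8) + 0.14(63.37) = 43.688 + 8.8718 = 52.5598 → 52.560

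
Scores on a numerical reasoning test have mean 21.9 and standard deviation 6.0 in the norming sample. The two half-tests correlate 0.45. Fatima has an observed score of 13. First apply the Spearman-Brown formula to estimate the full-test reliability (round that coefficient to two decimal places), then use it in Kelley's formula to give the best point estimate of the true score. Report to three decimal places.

Spearman-Brown: ρ = 2r/(1 + r) = 2(0.45)/(1 + 0.45) = 0.900/1.45 = 0.6207 → 0.62
Weight the observed score by reliability and the mean by (1 − reliability): T̂ = 0.62·13 + 0.38·21.9 = 8.06 + 8.322 = 16.3820.

16.382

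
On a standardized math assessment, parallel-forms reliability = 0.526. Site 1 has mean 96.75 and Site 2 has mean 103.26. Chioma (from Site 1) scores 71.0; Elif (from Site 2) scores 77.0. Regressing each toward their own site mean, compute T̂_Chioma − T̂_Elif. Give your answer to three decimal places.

T̂_Chioma = 0.526(71.0) + 0.474(96.75) = 83.20550
T̂_Elif = 0.526(77.0) + 0.474(103.26) = 89.44724
Difference = 83.20550 − 89.44724 = -6.24174

-6.242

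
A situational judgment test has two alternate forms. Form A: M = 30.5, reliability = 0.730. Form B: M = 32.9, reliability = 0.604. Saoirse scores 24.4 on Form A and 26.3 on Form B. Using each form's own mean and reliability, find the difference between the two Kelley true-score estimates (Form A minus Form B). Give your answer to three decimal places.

-2.867

T̂_A = 0.730(24.4) + 0.270(30.5) = 26.04700
T̂_B = 0.604(26.3) + 0.396(32.9) = 28.91360
T̂_A − T̂_B = -2.86660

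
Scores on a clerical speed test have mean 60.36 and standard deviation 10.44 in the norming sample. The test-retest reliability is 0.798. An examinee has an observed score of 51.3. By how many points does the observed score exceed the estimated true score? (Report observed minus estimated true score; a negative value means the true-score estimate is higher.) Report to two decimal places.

-1.83

T̂ = ρX + (1 − ρ)μ
  = 0.798 × 51.3 + 0.202 × 60.36
  = 40.9374 + 12.19272
  = 53.1301
  ≈ 53.130
X − T̂ = 51.3 − 53.130 = -1.830 → -1.83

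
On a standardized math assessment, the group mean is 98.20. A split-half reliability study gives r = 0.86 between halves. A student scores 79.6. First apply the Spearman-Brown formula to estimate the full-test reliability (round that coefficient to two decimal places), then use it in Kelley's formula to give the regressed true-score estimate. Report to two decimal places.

Spearman-Brown: ρ = 2r/(1 + r) = 2(0.86)/(1 + 0.86) = 1.720/1.86 = 0.9247 → 0.92
Weight the observed score by reliability and the mean by (1 − reliability): T̂ = 0.92·79.6 + 0.08·98.20 = 73.232 + 7.8560 = 81.088.

81.09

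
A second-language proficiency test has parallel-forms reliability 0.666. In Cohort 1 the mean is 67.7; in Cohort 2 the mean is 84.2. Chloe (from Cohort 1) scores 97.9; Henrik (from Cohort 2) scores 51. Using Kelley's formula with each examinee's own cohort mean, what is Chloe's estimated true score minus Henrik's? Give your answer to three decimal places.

25.724

T̂_Chloe = 0.666(97.9) + 0.334(67.7) = 87.81320
T̂_Henrik = 0.666(51) + 0.334(84.2) = 62.08880
Difference = 87.81320 − 62.08880 = 25.72440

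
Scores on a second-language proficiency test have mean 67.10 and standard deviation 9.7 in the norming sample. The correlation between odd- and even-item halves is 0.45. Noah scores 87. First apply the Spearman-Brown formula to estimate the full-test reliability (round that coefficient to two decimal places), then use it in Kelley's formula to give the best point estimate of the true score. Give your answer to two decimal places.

Spearman-Brown: ρ = 2r/(1 + r) = 2(0.45)/(1 + 0.45) = 0.900/1.45 = 0.6207 → 0.62
Weight the observed score by reliability and the mean by (1 − reliability): T̂ = 0.62·87 + 0.38·67.10 = 53.94 + 25.4980 = 79.438.

79.44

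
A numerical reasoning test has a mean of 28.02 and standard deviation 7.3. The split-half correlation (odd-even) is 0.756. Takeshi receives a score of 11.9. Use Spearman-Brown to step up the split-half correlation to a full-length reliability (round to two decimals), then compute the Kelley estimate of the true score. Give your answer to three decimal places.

14.157

Spearman-Brown: ρ = 2r/(1 + r) = 2(0.756)/(1 + 0.756) = 1.5120/1.756 = 0.8610 → 0.86
T̂ = ρX + (1 − ρ)μ
  = 0.86 × 11.9 + 0.14 × 28.02
  = 10.234 + 3.9228
  = 14.1568
  ≈ 14.157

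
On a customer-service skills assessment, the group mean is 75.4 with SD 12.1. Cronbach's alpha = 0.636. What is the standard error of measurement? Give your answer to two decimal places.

SEM = SD · √(1 − ρ) = 12.1 × √0.364 = 12.1 × 0.6033 = 7.300

7.30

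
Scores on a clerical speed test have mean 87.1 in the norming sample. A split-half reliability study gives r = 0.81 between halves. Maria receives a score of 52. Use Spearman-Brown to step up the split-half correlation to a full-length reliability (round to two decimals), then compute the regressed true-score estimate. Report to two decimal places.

Spearman-Brown: ρ = 2r/(1 + r) = 2(0.81)/(1 + 0.81) = 1.620/1.81 = 0.8950 → 0.90
T̂ = 0.90(52) + 0.10(87.1) = 46.80 + 8.710 = 55.510 → 55.51

55.51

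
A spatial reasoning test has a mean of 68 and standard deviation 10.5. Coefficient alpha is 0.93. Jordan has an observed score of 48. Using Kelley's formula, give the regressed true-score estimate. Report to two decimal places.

49.40

Regress the observed score toward the mean by the unreliability: T̂ = 0.93·48 + 0.07·68 = 44.64 + 4.76 = 49.400.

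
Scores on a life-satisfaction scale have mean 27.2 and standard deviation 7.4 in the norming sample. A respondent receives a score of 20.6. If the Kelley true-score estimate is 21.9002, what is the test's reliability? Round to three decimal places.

T̂ = ρX + (1 − ρ)μ  ⇒  T̂ − μ = ρ(X − μ)
ρ = (T̂ − μ)/(X − μ) = (21.9002 − 27.2) / (20.6 − 27.2) = -5.2998 / -6.6 = 0.80300

0.803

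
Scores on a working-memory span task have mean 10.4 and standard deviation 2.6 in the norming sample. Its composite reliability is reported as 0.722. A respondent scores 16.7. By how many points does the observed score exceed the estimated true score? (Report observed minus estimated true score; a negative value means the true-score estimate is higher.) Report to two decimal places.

T̂ = ρX + (1 − ρ)μ
  = 0.722 × 16.7 + 0.278 × 10.4
  = 12.0574 + 2.8912
  = 14.9486
  ≈ 14.949
X − T̂ = 16.7 − 14.949 = 1.751 → 1.75

1.75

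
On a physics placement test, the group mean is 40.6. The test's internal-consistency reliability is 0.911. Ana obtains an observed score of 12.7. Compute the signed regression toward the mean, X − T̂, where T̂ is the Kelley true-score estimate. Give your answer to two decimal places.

-2.48

T̂ = 0.911(12.7) + 0.089(40.6) = 11.5697 + 3.6134 = 15.1831 → 15.183
X − T̂ = 12.7 − 15.183 = -2.483 → -2.48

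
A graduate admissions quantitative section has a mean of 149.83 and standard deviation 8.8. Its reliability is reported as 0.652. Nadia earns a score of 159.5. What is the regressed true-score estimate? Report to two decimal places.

T̂ = 0.652(159.5) + 0.348(149.83) = 103.9940 + 52.14084 = 156.135 → 156.13

156.13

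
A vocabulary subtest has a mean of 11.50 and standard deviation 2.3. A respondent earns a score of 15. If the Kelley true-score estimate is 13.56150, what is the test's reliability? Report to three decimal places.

T̂ = ρX + (1 − ρ)μ  ⇒  T̂ − μ = ρ(X − μ)
ρ = (T̂ − μ)/(X − μ) = (13.56150 − 11.50) / (15 − 11.50) = 2.06150 / 3.50 = 0.58900

0.589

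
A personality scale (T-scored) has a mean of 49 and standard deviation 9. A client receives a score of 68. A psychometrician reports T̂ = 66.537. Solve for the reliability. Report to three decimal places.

0.923

T̂ = ρX + (1 − ρ)μ  ⇒  T̂ − μ = ρ(X − μ)
ρ = (T̂ − μ)/(X − μ) = (66.537 − 49) / (68 − 49) = 17.537 / 19.0 = 0.92300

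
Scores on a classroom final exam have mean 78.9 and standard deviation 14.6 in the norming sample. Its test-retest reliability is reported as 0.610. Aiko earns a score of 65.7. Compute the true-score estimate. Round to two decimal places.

70.85

T̂ = 0.610(65.7) + 0.390(78.9) = 40.0770 + 30.7710 = 70.848 → 70.85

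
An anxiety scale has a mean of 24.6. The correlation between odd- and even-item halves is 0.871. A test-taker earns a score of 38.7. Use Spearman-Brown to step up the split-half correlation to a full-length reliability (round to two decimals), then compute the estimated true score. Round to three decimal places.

37.713

Spearman-Brown: ρ = 2r/(1 + r) = 2(0.871)/(1 + 0.871) = 1.7420/1.871 = 0.9311 → 0.93
Weight the observed score by reliability and the mean by (1 − reliability): T̂ = 0.93·38.7 + 0.07·24.6 = 35.991 + 1.722 = 37.7130.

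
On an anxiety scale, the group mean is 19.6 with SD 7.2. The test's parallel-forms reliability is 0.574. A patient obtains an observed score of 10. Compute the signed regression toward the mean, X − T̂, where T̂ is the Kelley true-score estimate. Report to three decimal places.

-4.090

T̂ = 0.574(10) + 0.426(19.6) = 5.740 + 8.3496 = 14.08960 → 14.0896
X − T̂ = 10 − 14.0896 = -4.0896 → -4.090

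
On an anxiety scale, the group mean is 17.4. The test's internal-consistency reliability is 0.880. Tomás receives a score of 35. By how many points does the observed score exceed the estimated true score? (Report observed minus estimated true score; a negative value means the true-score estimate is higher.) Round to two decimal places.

2.11

Regress the observed score toward the mean by the unreliability: T̂ = 0.880·35 + 0.120·17.4 = 30.800 + 2.0880 = 32.8880.
X − T̂ = 35 − 32.888 = 2.112 → 2.11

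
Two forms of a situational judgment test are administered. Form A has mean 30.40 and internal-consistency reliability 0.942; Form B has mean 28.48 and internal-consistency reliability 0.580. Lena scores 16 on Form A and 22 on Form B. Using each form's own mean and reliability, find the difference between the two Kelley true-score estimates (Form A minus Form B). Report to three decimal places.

T̂_A = 0.942(16) + 0.058(30.40) = 16.83520
T̂_B = 0.580(22) + 0.420(28.48) = 24.72160
T̂_A − T̂_B = -7.88640

-7.886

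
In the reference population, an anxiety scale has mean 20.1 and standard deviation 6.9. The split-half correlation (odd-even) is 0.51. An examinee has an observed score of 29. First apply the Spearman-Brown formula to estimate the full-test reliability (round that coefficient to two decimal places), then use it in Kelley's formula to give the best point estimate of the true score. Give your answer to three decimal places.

Spearman-Brown: ρ = 2r/(1 + r) = 2(0.51)/(1 + 0.51) = 1.020/1.51 = 0.6755 → 0.68
T̂ = ρX + (1 − ρ)μ
  = 0.68 × 29 + 0.32 × 20.1
  = 19.72 + 6.432
  = 26.1520
  ≈ 26.152

26.152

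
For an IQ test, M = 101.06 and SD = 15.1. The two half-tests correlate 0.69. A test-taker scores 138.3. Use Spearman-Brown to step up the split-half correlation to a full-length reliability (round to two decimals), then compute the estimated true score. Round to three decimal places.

131.597

Spearman-Brown: ρ = 2r/(1 + r) = 2(0.69)/(1 + 0.69) = 1.380/1.69 = 0.8166 → 0.82
T̂ = ρX + (1 − ρ)μ
  = 0.82 × 138.3 + 0.18 × 101.06
  = 113.406 + 18.1908
  = 131.5968
  ≈ 131.597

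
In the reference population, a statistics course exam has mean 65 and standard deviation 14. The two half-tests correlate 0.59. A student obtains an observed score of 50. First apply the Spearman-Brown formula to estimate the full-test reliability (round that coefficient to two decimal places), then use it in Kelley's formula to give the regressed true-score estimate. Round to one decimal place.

53.9

Spearman-Brown: ρ = 2r/(1 + r) = 2(0.59)/(1 + 0.59) = 1.180/1.59 = 0.7421 → 0.74
T̂ = 0.74(50) + 0.26(65) = 37.00 + 16.90 = 53.90 → 53.9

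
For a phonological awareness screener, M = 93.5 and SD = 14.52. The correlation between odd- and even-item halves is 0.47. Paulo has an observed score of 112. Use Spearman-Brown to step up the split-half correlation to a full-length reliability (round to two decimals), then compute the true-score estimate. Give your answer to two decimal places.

105.34

Spearman-Brown: ρ = 2r/(1 + r) = 2(0.47)/(1 + 0.47) = 0.940/1.47 = 0.6395 → 0.64
Regress the observed score toward the mean by the unreliability: T̂ = 0.64·112 + 0.36·93.5 = 71.68 + 33.660 = 105.340.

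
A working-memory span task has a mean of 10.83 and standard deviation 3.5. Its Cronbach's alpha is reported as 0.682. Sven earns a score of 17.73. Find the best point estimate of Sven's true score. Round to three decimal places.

15.536

Weight the observed score by reliability and the mean by (1 − reliability): T̂ = 0.682·17.73 + 0.318·10.83 = 12.09186 + 3.44394 = 15.5358.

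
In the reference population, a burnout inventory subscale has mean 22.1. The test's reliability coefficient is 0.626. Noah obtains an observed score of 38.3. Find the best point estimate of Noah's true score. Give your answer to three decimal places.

32.241

T̂ = ρX + (1 − ρ)μ
  = 0.626 × 38.3 + 0.374 × 22.1
  = 23.9758 + 8.2654
  = 32.2412
  ≈ 32.241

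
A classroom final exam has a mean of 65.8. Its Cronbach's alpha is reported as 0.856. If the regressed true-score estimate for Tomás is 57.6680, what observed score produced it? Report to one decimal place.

56.3

T̂ = ρX + (1 − ρ)μ  ⇒  X = (T̂ − (1 − ρ)μ) / ρ
X = (57.6680 − 0.144 × 65.8) / 0.856 = (57.6680 − 9.4752) / 0.856 = 48.1928 / 0.856 = 56.300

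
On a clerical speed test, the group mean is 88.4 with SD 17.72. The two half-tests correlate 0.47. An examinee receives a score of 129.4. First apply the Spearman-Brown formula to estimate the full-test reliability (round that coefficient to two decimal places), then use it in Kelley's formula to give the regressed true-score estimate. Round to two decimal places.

114.64

Spearman-Brown: ρ = 2r/(1 + r) = 2(0.47)/(1 + 0.47) = 0.940/1.47 = 0.6395 → 0.64
T̂ = ρX + (1 − ρ)μ
  = 0.64 × 129.4 + 0.36 × 88.4
  = 82.816 + 31.824
  = 114.640
  ≈ 114.64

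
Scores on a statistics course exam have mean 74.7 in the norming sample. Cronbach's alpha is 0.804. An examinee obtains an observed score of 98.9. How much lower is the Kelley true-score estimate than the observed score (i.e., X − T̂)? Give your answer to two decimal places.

4.74

Regress the observed score toward the mean by the unreliability: T̂ = 0.804·98.9 + 0.196·74.7 = 79.5156 + 14.6412 = 94.1568.
X − T̂ = 98.9 − 94.157 = 4.743 → 4.74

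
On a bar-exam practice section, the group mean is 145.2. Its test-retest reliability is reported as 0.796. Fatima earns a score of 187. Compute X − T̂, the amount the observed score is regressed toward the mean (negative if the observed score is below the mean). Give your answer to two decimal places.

T̂ = ρX + (1 − ρ)μ
  = 0.796 × 187 + 0.204 × 145.2
  = 148.852 + 29.6208
  = 178.4728
  ≈ 178.473
X − T̂ = 187 − 178.473 = 8.527 → 8.53

8.53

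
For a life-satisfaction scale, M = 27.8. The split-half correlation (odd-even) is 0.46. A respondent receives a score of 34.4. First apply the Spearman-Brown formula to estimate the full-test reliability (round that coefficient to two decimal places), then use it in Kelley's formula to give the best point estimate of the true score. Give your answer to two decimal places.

31.96

Spearman-Brown: ρ = 2r/(1 + r) = 2(0.46)/(1 + 0.46) = 0.920/1.46 = 0.6301 → 0.63
T̂ = ρX + (1 − ρ)μ
  = 0.63 × 34.4 + 0.37 × 27.8
  = 21.672 + 10.286
  = 31.958
  ≈ 31.96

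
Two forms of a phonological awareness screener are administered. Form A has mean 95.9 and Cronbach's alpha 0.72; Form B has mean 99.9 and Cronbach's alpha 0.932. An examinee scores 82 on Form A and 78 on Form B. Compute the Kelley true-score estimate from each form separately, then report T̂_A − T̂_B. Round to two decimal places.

T̂_A = 0.72(82) + 0.28(95.9) = 85.8920
T̂_B = 0.932(78) + 0.068(99.9) = 79.4892
T̂_A − T̂_B = 6.4028

6.40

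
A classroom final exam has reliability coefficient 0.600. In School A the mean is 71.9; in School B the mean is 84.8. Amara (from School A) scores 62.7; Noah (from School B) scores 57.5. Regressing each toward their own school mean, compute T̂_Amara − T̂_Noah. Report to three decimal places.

-2.040

T̂_Amara = 0.600(62.7) + 0.400(71.9) = 66.38000
T̂_Noah = 0.600(57.5) + 0.400(84.8) = 68.42000
Difference = 66.38000 − 68.42000 = -2.04000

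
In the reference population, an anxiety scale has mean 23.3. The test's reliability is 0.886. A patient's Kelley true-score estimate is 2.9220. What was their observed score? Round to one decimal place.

0.3

T̂ = ρX + (1 − ρ)μ  ⇒  X = (T̂ − (1 − ρ)μ) / ρ
X = (2.9220 − 0.114 × 23.3) / 0.886 = (2.9220 − 2.6562) / 0.886 = 0.2658 / 0.886 = 0.300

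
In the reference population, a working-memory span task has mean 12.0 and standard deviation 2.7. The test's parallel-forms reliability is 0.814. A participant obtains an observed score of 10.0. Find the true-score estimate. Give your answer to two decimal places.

10.37

T̂ = 0.814(10.0) + 0.186(12.0) = 8.1400 + 2.2320 = 10.372 → 10.37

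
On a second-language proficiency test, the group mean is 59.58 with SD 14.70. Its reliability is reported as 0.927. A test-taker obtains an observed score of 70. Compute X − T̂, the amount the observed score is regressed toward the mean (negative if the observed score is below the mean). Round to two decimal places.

0.76

T̂ = ρX + (1 − ρ)μ
  = 0.927 × 70 + 0.073 × 59.58
  = 64.890 + 4.34934
  = 69.2393
  ≈ 69.239
X − T̂ = 70 − 69.239 = 0.761 → 0.76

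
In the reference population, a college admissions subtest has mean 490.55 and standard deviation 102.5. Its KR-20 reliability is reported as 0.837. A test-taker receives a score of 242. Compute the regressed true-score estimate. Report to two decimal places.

282.51

Kelley's formula gives T̂ = 0.837·242 + 0.163·490.55 = 202.554 + 79.95965 = 282.514.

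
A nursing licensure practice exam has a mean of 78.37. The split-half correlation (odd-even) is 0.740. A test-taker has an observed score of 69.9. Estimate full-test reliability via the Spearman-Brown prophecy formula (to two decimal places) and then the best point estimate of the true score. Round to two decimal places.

71.17

Spearman-Brown: ρ = 2r/(1 + r) = 2(0.740)/(1 + 0.740) = 1.4800/1.740 = 0.8506 → 0.85
T̂ = ρX + (1 − ρ)μ
  = 0.85 × 69.9 + 0.15 × 78.37
  = 59.415 + 11.7555
  = 71.171
  ≈ 71.17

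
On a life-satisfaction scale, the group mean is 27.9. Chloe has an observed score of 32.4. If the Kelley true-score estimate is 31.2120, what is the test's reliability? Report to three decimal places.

0.736

T̂ = ρX + (1 − ρ)μ  ⇒  T̂ − μ = ρ(X − μ)
ρ = (T̂ − μ)/(X − μ) = (31.2120 − 27.9) / (32.4 − 27.9) = 3.3120 / 4.5 = 0.73600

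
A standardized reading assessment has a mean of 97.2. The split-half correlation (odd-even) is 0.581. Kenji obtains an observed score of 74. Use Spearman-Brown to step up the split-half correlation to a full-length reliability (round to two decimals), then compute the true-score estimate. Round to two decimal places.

80.26

Spearman-Brown: ρ = 2r/(1 + r) = 2(0.581)/(1 + 0.581) = 1.1620/1.581 = 0.7350 → 0.73
Weight the observed score by reliability and the mean by (1 − reliability): T̂ = 0.73·74 + 0.27·97.2 = 54.02 + 26.244 = 80.264.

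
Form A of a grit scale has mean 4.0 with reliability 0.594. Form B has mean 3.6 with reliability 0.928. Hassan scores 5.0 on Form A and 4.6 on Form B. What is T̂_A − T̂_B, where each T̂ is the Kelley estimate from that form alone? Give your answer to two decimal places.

0.07

T̂_A = 0.594(5.0) + 0.406(4.0) = 4.5940
T̂_B = 0.928(4.6) + 0.072(3.6) = 4.5280
T̂_A − T̂_B = 0.0660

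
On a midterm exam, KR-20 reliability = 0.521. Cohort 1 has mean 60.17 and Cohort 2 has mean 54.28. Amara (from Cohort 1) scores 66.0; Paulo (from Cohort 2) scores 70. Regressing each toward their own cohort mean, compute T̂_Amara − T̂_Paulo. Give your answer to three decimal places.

0.737

T̂_Amara = 0.521(66.0) + 0.479(60.17) = 63.20743
T̂_Paulo = 0.521(70) + 0.479(54.28) = 62.47012
Difference = 63.20743 − 62.47012 = 0.73731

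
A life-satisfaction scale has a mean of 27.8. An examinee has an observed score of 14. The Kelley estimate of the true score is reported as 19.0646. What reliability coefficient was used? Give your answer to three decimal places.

0.633

T̂ = ρX + (1 − ρ)μ  ⇒  T̂ − μ = ρ(X − μ)
ρ = (T̂ − μ)/(X − μ) = (19.0646 − 27.8) / (14 − 27.8) = -8.7354 / -13.8 = 0.63300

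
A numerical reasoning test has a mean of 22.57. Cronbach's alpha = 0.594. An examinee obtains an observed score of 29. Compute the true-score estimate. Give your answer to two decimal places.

Regress the observed score toward the mean by the unreliability: T̂ = 0.594·29 + 0.406·22.57 = 17.226 + 9.16342 = 26.389.

26.39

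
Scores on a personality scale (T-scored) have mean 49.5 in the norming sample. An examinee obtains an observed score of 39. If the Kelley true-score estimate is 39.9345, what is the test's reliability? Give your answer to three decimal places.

T̂ = ρX + (1 − ρ)μ  ⇒  T̂ − μ = ρ(X − μ)
ρ = (T̂ − μ)/(X − μ) = (39.9345 − 49.5) / (39 − 49.5) = -9.5655 / -10.5 = 0.91100

0.911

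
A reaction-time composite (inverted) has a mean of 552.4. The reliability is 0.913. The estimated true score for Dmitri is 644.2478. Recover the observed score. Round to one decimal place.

653.0

T̂ = ρX + (1 − ρ)μ  ⇒  X = (T̂ − (1 − ρ)μ) / ρ
X = (644.2478 − 0.087 × 552.4) / 0.913 = (644.2478 − 48.0588) / 0.913 = 596.1890 / 0.913 = 653.000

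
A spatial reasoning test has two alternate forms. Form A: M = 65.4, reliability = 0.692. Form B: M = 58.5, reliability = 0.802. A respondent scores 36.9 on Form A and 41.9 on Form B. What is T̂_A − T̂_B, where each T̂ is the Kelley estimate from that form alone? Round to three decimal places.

T̂_A = 0.692(36.9) + 0.308(65.4) = 45.67800
T̂_B = 0.802(41.9) + 0.198(58.5) = 45.18680
T̂_A − T̂_B = 0.49120

0.491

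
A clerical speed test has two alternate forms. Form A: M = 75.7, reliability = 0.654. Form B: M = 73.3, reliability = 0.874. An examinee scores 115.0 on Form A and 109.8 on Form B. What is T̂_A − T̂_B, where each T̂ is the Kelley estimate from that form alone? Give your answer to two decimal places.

T̂_A = 0.654(115.0) + 0.346(75.7) = 101.4022
T̂_B = 0.874(109.8) + 0.126(73.3) = 105.2010
T̂_A − T̂_B = -3.7988

-3.80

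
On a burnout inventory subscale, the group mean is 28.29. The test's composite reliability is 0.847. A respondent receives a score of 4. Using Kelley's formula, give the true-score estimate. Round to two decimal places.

T̂ = 0.847(4) + 0.153(28.29) = 3.388 + 4.32837 = 7.716 → 7.72

7.72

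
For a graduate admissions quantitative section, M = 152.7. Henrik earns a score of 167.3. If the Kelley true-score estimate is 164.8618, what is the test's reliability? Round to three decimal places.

0.833

T̂ = ρX + (1 − ρ)μ  ⇒  T̂ − μ = ρ(X − μ)
ρ = (T̂ − μ)/(X − μ) = (164.8618 − 152.7) / (167.3 − 152.7) = 12.1618 / 14.6 = 0.83300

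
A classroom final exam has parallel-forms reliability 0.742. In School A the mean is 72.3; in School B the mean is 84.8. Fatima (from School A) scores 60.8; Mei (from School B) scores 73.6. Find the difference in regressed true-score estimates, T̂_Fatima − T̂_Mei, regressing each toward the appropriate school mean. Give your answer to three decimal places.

T̂_Fatima = 0.742(60.8) + 0.258(72.3) = 63.76700
T̂_Mei = 0.742(73.6) + 0.258(84.8) = 76.48960
Difference = 63.76700 − 76.48960 = -12.72260

-12.723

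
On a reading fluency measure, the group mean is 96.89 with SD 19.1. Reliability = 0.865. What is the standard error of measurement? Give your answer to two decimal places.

7.02

SEM = SD · √(1 − ρ) = 19.1 × √0.135 = 19.1 × 0.3674 = 7.018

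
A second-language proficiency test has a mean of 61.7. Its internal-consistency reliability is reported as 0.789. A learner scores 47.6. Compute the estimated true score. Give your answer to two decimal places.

50.58

T̂ = 0.789(47.6) + 0.211(61.7) = 37.5564 + 13.0187 = 50.575 → 50.58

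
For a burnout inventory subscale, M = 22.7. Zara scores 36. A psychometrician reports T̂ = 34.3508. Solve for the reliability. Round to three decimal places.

0.876

T̂ = ρX + (1 − ρ)μ  ⇒  T̂ − μ = ρ(X − μ)
ρ = (T̂ − μ)/(X − μ) = (34.3508 − 22.7) / (36 − 22.7) = 11.6508 / 13.3 = 0.87600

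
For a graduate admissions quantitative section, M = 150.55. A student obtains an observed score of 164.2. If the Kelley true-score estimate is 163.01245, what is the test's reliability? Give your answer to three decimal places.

0.913

T̂ = ρX + (1 − ρ)μ  ⇒  T̂ − μ = ρ(X − μ)
ρ = (T̂ − μ)/(X − μ) = (163.01245 − 150.55) / (164.2 − 150.55) = 12.46245 / 13.65 = 0.91300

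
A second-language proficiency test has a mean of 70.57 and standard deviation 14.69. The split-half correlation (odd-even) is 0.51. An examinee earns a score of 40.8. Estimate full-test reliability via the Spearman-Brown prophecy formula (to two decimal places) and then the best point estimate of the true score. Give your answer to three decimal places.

Spearman-Brown: ρ = 2r/(1 + r) = 2(0.51)/(1 + 0.51) = 1.020/1.51 = 0.6755 → 0.68
T̂ = 0.68(40.8) + 0.32(70.57) = 27.744 + 22.5824 = 50.3264 → 50.326

50.326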